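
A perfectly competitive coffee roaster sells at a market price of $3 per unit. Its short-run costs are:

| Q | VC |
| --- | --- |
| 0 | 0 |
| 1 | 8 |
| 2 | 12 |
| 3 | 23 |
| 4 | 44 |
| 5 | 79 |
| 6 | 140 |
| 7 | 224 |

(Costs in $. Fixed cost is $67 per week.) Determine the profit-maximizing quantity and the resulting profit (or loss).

Tabulate TR − TC: Q=0: -67; Q=1: -72; Q=2: -73; Q=3: -81; Q=4: -99; Q=5: -131; Q=6: -189; Q=7: -270.
Profit is highest at Q = 0. Equivalently, the lowest AVC in the table is 12/2 ≈ $6 at Q = 2, and P = $3 falls below it — price never covers variable cost, so the firm shuts down and loses only its fixed cost.

Q = 0 (shut down); profit = -$67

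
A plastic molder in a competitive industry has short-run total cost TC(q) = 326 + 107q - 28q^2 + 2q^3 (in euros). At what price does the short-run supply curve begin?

The firm shuts down when price falls below the minimum of average variable cost. AVC = VC/q = 107 - 28q + 2q^2.
At the minimum of AVC, MC = AVC. MC = 107 - 56q + 6q^2; setting MC = AVC gives 4q^2 - 28q = 0, so q = 7. min AVC = 9.
The firm shuts down for any P below €9.

€9 per unit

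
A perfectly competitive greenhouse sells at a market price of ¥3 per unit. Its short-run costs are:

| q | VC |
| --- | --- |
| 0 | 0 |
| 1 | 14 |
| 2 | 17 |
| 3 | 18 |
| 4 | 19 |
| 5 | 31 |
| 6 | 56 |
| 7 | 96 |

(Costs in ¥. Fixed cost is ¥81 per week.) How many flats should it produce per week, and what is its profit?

Compute π = P·q − TC at each output: q=0: -81; q=1: -92; q=2: -92; q=3: -90; q=4: -88; q=5: -97; q=6: -119; q=7: -156.
Profit is highest at q = 0. Equivalently, the lowest AVC in the table is 19/4 ≈ ¥4.75 at q = 4, and P = ¥3 falls below it — price never covers variable cost, so the firm shuts down and loses only its fixed cost.

q = 0 (shut down); profit = -¥81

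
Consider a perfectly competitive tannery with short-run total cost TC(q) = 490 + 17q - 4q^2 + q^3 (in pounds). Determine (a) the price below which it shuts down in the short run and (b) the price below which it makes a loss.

Shutdown price = min AVC. AVC = 17 - 4q + q^2, with vertex at q = 2 and minimum £13.
ATC = 490/q + 17 - 4q + q^2. Setting dATC/dq = −490/q^2 − 4 + 2q = 0 gives q = 7 (since 2·7^3 − 4·7^2 = 490).
min ATC = 490/7 + 17 − 4·7 + 7^2 = £108. That is the break-even price.
For £13 ≤ P < £108 the firm produces at a loss; below £13 it shuts down.

Shutdown price = £13; break-even price = £108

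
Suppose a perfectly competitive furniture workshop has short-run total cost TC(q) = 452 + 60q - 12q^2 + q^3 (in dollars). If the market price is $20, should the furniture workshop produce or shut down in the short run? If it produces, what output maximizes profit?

From TC, MC = TC'(q) = 60 - 24q + 3q^2 and AVC = VC/q = 60 - 12q + q^2.
AVC hits its minimum where MC = AVC, at q = 6, giving min AVC = 60 - 12·6 + 6^2 = $24.
With P < min AVC ($20 < $24), every unit sold adds to the loss.
Best response: produce nothing and absorb the $452 fixed cost.

Shut down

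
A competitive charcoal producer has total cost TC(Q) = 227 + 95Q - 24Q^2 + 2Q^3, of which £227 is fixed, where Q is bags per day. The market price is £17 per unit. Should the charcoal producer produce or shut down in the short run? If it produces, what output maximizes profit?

Shut down

From TC, MC = TC'(Q) = 95 - 48Q + 6Q^2 and AVC = VC/Q = 95 - 24Q + 2Q^2.
The AVC parabola has its vertex at Q = 24/4 = 6, where AVC = 95 - 24·6 + 2·6^2 = £23.
P = £17 lies below min AVC = £23; no output level covers variable cost.
Best response: produce nothing and absorb the £227 fixed cost.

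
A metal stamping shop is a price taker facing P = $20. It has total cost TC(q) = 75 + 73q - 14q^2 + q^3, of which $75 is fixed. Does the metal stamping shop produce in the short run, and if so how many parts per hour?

Strip out fixed cost: VC = 73q - 14q^2 + q^3. Then AVC = 73 - 14q + q^2 and MC = 73 - 28q + 3q^2.
AVC hits its minimum where MC = AVC, at q = 7, giving min AVC = 73 - 14·7 + 7^2 = $24.
P = $20 lies below min AVC = $24; no output level covers variable cost.
The firm minimizes its loss by shutting down and losing only its fixed cost of $75.

Shut down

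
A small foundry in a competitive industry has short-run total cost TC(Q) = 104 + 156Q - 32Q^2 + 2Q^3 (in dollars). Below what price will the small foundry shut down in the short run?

$28 per unit

The firm shuts down when price falls below the minimum of average variable cost. AVC = VC/Q = 156 - 32Q + 2Q^2.
dAVC/dQ = -32 + 4Q = 0 gives Q = 8. min AVC = 156 - 32·8 + 2·8^2 = 28.
The firm shuts down for any P below $28.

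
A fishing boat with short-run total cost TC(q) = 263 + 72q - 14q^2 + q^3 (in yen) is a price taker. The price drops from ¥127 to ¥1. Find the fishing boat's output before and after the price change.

Output falls from 11 to 0 (the firm shuts down)

AVC = 72 - 14q + q^2, minimized at q = 7 where min AVC = ¥23. MC = 72 - 28q + 3q^2.
With P = ¥127 above the shutdown price, P = MC gives q = 11.
At P = ¥1 < min AVC = ¥23, price no longer covers variable cost at any output, so the firm shuts down: q = 0.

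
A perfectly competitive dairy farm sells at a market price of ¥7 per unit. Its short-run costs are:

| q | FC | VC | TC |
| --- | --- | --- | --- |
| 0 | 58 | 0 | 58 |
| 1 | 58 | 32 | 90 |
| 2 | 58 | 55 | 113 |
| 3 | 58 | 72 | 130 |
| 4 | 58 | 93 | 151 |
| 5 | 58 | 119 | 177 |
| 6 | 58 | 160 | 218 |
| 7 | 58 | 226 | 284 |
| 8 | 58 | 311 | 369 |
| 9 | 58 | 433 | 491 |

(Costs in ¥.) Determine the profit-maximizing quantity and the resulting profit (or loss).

Profit at each row (π = 7q − TC): q=0: -58; q=1: -83; q=2: -99; q=3: -109; q=4: -123; q=5: -142; q=6: -176; q=7: -235; q=8: -313; q=9: -428.
Profit is highest at q = 0. Equivalently, the lowest AVC in the table is 93/4 ≈ ¥23.25 at q = 4, and P = ¥7 falls below it — price never covers variable cost, so the firm shuts down and loses only its fixed cost.

q = 0 (shut down); profit = -¥58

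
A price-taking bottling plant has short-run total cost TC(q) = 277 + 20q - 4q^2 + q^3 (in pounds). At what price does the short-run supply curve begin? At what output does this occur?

The shutdown price is the minimum of AVC. VC = 20q - 4q^2 + q^3, so AVC = 20 - 4q + q^2.
dAVC/dq = -4 + 2q = 0 gives q = 2. min AVC = 20 - 4·2 + 2^2 = 16.
For P < £16 the firm produces nothing.

£16 per unit, at q = 2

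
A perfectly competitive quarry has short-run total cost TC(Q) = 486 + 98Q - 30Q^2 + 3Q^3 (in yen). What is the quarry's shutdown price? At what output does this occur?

¥23 per unit, at Q = 5

Short-run supply begins at min AVC. From VC = 98Q - 30Q^2 + 3Q^3, AVC = 98 - 30Q + 3Q^2.
dAVC/dQ = -30 + 6Q = 0 gives Q = 5. min AVC = 98 - 30·5 + 3·5^2 = 23.
The firm shuts down for any P below ¥23.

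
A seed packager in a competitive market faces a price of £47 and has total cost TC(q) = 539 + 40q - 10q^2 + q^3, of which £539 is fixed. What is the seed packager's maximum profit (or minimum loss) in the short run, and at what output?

AVC = 40 - 10q + q^2; min AVC = £15 at q = 5. Since P = £47 ≥ min AVC, the firm produces.
With MC = 40 - 20q + 3q^2, P = MC on the upward-sloping part at q* = 7.
TR = 47·7 = 329. TC = 539 + 133 = 672. Profit = 329 − 672 = -£343.
That loss of £343 beats the £539 the firm would lose by shutting down; producing recovers £196 of fixed cost.

Profit = -£343 at q = 7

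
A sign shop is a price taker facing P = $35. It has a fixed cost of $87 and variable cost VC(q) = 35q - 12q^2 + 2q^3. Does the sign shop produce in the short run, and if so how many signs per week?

Produce at q = 4

Strip out fixed cost: VC = 35q - 12q^2 + 2q^3. Then AVC = 35 - 12q + 2q^2 and MC = 35 - 24q + 6q^2.
AVC is minimized where dAVC/dq = -12 + 4q = 0, at q = 3; min AVC = 35 - 12·3 + 2·3^2 = $17.
Because $35 ≥ $17, revenue can cover variable cost; the firm operates.
P = MC gives -24q + 6q^2 = 0, with roots 0 and 4. Take the larger (rising MC): q* = 4.
Check: AVC at q = 4 is $19 ≤ P, so revenue covers variable cost.
Profit = P·q − TC = 35·4 − 163 = -$23, a loss, but smaller than the $87 fixed cost the firm would lose by shutting down.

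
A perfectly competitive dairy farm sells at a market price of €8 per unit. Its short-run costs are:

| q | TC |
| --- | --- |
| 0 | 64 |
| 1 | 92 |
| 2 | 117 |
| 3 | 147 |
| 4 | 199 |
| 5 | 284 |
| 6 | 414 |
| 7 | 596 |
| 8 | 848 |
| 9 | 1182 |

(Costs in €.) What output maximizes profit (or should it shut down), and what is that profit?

q = 0 (shut down); profit = -€64

Profit at each row (π = 8q − TC): q=0: -64; q=1: -84; q=2: -101; q=3: -123; q=4: -167; q=5: -244; q=6: -366; q=7: -540; q=8: -784; q=9: -1110.
Profit is highest at q = 0. Equivalently, the lowest AVC in the table is 53/2 ≈ €26.50 at q = 2, and P = €8 falls below it — price never covers variable cost, so the firm shuts down and loses only its fixed cost.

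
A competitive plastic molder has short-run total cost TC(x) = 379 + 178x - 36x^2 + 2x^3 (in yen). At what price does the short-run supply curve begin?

The firm shuts down when price falls below the minimum of average variable cost. AVC = VC/x = 178 - 36x + 2x^2.
dAVC/dx = -36 + 4x = 0 gives x = 9. min AVC = 178 - 36·9 + 2·9^2 = 16.
For P < ¥16 the firm produces nothing.

¥16 per unit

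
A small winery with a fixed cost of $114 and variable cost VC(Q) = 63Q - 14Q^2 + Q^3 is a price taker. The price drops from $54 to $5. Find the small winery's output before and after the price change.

Output falls from 9 to 0 (the firm shuts down)

AVC = 63 - 14Q + Q^2, minimized at Q = 7 where min AVC = $14. MC = 63 - 28Q + 3Q^2.
At P = $54 ≥ min AVC, set P = MC on the rising branch: Q = 9.
At P = $5 < min AVC = $14, price no longer covers variable cost at any output, so the firm shuts down: Q = 0.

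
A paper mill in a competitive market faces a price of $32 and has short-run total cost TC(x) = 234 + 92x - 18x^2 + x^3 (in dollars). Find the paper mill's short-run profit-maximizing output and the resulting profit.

Profit = -$34 at x = 10

AVC = 92 - 18x + x^2; min AVC = $11 at x = 9. Since P = $32 ≥ min AVC, the firm produces.
MC = 92 - 36x + 3x^2. Setting P = MC and taking the root on the rising branch gives x* = 10.
TR = 32·10 = 320. TC = 234 + 120 = 354. Profit = 320 − 354 = -$34.
That loss of $34 beats the $234 the firm would lose by shutting down; producing recovers $200 of fixed cost.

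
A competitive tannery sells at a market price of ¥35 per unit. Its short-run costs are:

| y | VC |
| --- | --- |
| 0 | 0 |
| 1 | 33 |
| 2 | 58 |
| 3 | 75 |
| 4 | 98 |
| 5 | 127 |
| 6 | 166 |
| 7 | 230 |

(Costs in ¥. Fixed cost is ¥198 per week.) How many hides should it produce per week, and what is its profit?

Compute π = P·y − TC at each output: y=0: -198; y=1: -196; y=2: -186; y=3: -168; y=4: -156; y=5: -150; y=6: -154; y=7: -183.
Profit is maximized at y = 5. AVC there is 127/5 = ¥25.40 ≤ P, so producing beats shutting down (which would give -¥198).

y = 5; profit = -¥150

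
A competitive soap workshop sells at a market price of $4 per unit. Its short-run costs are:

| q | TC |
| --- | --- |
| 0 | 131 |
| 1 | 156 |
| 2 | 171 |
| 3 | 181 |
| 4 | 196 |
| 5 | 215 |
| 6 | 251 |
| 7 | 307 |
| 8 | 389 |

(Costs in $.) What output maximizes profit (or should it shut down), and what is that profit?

q = 0 (shut down); profit = -$131

Tabulate TR − TC: q=0: -131; q=1: -152; q=2: -163; q=3: -169; q=4: -180; q=5: -195; q=6: -227; q=7: -279; q=8: -357.
Profit is highest at q = 0. Equivalently, the lowest AVC in the table is 65/4 ≈ $16.25 at q = 4, and P = $4 falls below it — price never covers variable cost, so the firm shuts down and loses only its fixed cost.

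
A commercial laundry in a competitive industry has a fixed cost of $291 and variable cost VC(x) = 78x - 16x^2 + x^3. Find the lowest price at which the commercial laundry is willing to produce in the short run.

The shutdown price is the minimum of AVC. VC = 78x - 16x^2 + x^3, so AVC = 78 - 16x + x^2.
dAVC/dx = -16 + 2x = 0 gives x = 8. min AVC = 78 - 16·8 + 8^2 = 14.
For P < $14 the firm produces nothing.

$14 per unit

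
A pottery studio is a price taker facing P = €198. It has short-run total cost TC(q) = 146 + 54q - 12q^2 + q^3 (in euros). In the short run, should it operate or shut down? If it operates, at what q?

Produce at q = 12

Variable cost is VC = 54q - 12q^2 + q^3, so AVC = VC/q = 54 - 12q + q^2 and MC = dTC/dq = 54 - 24q + 3q^2.
AVC hits its minimum where MC = AVC, at q = 6, giving min AVC = 54 - 12·6 + 6^2 = €18.
Because €198 ≥ €18, revenue can cover variable cost; the firm operates.
P = MC gives -144 - 24q + 3q^2 = 0, with roots -4 and 12. Take the larger (rising MC): q* = 12.
Check: AVC at q = 12 is €54 ≤ P, so revenue covers variable cost.
Profit = P·q − TC = 198·12 − 794 = €1582.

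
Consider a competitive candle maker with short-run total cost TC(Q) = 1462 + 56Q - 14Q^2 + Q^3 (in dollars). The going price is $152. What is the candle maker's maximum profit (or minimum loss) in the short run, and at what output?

Profit = -$22 at Q = 12

AVC = 56 - 14Q + Q^2 has its minimum $7 at Q = 7; price $152 clears that bar, so the firm operates.
With MC = 56 - 28Q + 3Q^2, P = MC on the upward-sloping part at Q* = 12.
TR = 152·12 = 1824. TC = 1462 + 384 = 1846. Profit = 1824 − 1846 = -$22.
Shutting down would mean losing the fixed cost of $1462, so operating at a loss of $22 is better by $1440.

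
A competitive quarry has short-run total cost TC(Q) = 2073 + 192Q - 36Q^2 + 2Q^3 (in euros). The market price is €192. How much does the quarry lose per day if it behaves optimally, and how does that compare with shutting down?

Profit = -€345 at Q = 12

AVC = 192 - 36Q + 2Q^2; min AVC = €30 at Q = 9. Since P = €192 ≥ min AVC, the firm produces.
MC = 192 - 72Q + 6Q^2. Setting P = MC and taking the root on the rising branch gives Q* = 12.
TR = 192·12 = 2304. TC = 2073 + 576 = 2649. Profit = 2304 − 2649 = -€345.
Shutting down would mean losing the fixed cost of €2073, so operating at a loss of €345 is better by €1728.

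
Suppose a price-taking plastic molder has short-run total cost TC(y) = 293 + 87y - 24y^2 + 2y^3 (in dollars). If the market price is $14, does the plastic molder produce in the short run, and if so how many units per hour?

Shut down

Strip out fixed cost: VC = 87y - 24y^2 + 2y^3. Then AVC = 87 - 24y + 2y^2 and MC = 87 - 48y + 6y^2.
AVC is minimized where dAVC/dy = -24 + 4y = 0, at y = 6; min AVC = 87 - 24·6 + 2·6^2 = $15.
Since P = $14 < min AVC = $15, price fails to cover variable cost at any output.
The firm minimizes its loss by shutting down and losing only its fixed cost of $293.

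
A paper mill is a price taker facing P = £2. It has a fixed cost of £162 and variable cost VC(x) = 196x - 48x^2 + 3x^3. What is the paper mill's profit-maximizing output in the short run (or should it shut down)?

From TC, MC = TC'(x) = 196 - 96x + 9x^2 and AVC = VC/x = 196 - 48x + 3x^2.
AVC is minimized where dAVC/dx = -48 + 6x = 0, at x = 8; min AVC = 196 - 48·8 + 3·8^2 = £4.
With P < min AVC (£2 < £4), every unit sold adds to the loss.
Shutting down limits the loss to fixed cost, £162.

Shut down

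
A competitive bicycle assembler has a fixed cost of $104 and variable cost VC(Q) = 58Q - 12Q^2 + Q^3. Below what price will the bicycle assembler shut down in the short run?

The shutdown price is the minimum of AVC. VC = 58Q - 12Q^2 + Q^3, so AVC = 58 - 12Q + Q^2.
dAVC/dQ = -12 + 2Q = 0 gives Q = 6. min AVC = 58 - 12·6 + 6^2 = 22.
So the shutdown price is $22.

$22 per unit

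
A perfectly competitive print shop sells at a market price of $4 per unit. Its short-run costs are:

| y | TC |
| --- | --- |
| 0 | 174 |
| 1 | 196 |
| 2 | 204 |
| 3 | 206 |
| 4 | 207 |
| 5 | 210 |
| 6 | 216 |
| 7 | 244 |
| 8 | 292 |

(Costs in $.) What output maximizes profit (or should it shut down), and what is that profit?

y = 0 (shut down); profit = -$174

Compute π = P·y − TC at each output: y=0: -174; y=1: -192; y=2: -196; y=3: -194; y=4: -191; y=5: -190; y=6: -192; y=7: -216; y=8: -260.
Profit is highest at y = 0. Equivalently, the lowest AVC in the table is 42/6 ≈ $7 at y = 6, and P = $4 falls below it — price never covers variable cost, so the firm shuts down and loses only its fixed cost.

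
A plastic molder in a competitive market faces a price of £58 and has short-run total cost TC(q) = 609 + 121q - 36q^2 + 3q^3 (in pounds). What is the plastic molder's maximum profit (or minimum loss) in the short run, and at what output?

Profit = -£315 at q = 7

AVC = 121 - 36q + 3q^2 has its minimum £13 at q = 6; price £58 clears that bar, so the firm operates.
With MC = 121 - 72q + 9q^2, P = MC on the upward-sloping part at q* = 7.
TR = 58·7 = 406. TC = 609 + 112 = 721. Profit = 406 − 721 = -£315.
That loss of £315 beats the £609 the firm would lose by shutting down; producing recovers £294 of fixed cost.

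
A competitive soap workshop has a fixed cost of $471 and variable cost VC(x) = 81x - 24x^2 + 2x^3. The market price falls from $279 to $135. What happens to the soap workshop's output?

Output falls from 11 to 9

AVC = 81 - 24x + 2x^2, minimized at x = 6 where min AVC = $9. MC = 81 - 48x + 6x^2.
At P = $279 ≥ min AVC, set P = MC on the rising branch: x = 11.
At P = $135 ≥ min AVC, set P = MC: x = 9. The firm stays open but cuts output.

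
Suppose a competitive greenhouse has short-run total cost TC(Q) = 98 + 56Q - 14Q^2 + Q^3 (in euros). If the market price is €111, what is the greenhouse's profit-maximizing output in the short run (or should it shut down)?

Strip out fixed cost: VC = 56Q - 14Q^2 + Q^3. Then AVC = 56 - 14Q + Q^2 and MC = 56 - 28Q + 3Q^2.
AVC hits its minimum where MC = AVC, at Q = 7, giving min AVC = 56 - 14·7 + 7^2 = €7.
P = €111 exceeds min AVC = €7, so the firm stays open.
P = MC gives -55 - 28Q + 3Q^2 = 0, with roots -5/3 and 11. Take the larger (rising MC): Q* = 11.
Check: AVC at Q = 11 is €23 ≤ P, so revenue covers variable cost.
Profit = P·Q − TC = 111·11 − 351 = €870.

Produce at Q = 11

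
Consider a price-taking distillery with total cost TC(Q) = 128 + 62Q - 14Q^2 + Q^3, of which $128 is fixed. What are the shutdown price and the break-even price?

Shutdown price = $13; break-even price = $30

AVC = 62 - 14Q + Q^2; minimized at Q = 7, giving min AVC = $13. That is the shutdown price.
ATC = 128/Q + 62 - 14Q + Q^2. Setting dATC/dQ = −128/Q^2 − 14 + 2Q = 0 gives Q = 8 (since 2·8^3 − 14·8^2 = 128).
min ATC = 128/8 + 62 − 14·8 + 8^2 = $30. That is the break-even price.
Between these two prices the firm operates at a loss; above $30 it earns a profit.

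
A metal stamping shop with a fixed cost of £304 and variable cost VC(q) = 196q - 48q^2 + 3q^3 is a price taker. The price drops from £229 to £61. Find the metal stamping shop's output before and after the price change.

MC = 196 - 96q + 9q^2; the shutdown threshold is min AVC = £4 (at q = 8).
With P = £229 above the shutdown price, P = MC gives q = 11.
At P = £61 ≥ min AVC, set P = MC: q = 9. The firm stays open but cuts output.

Output falls from 11 to 9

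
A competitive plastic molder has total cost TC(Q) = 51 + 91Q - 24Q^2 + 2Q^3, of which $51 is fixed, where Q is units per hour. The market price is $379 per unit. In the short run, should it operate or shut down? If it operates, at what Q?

Strip out fixed cost: VC = 91Q - 24Q^2 + 2Q^3. Then AVC = 91 - 24Q + 2Q^2 and MC = 91 - 48Q + 6Q^2.
AVC is minimized where dAVC/dQ = -24 + 4Q = 0, at Q = 6; min AVC = 91 - 24·6 + 2·6^2 = $19.
Because $379 ≥ $19, revenue can cover variable cost; the firm operates.
Solving P = MC: -288 - 48Q + 6Q^2 = 0 ⇒ Q = -4 or 12. On the upward-sloping branch, Q* = 12.
Check: AVC at Q = 12 is $91 ≤ P, so revenue covers variable cost.
Profit = P·Q − TC = 379·12 − 1143 = $3405.

Produce at Q = 12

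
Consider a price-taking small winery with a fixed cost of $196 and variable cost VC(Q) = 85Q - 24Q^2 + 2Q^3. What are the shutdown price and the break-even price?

Shutdown price = min AVC. AVC = 85 - 24Q + 2Q^2, with vertex at Q = 6 and minimum $13.
ATC = 196/Q + 85 - 24Q + 2Q^2. Setting dATC/dQ = −196/Q^2 − 24 + 4Q = 0 gives Q = 7 (since 4·7^3 − 24·7^2 = 196).
min ATC = 196/7 + 85 − 24·7 + 2·7^2 = $43. That is the break-even price.
For $13 ≤ P < $43 the firm produces at a loss; below $13 it shuts down.

Shutdown price = $13; break-even price = $43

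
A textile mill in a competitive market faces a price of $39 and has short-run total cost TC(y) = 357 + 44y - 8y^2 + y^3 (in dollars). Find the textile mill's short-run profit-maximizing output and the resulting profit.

AVC = 44 - 8y + y^2 has its minimum $28 at y = 4; price $39 clears that bar, so the firm operates.
With MC = 44 - 16y + 3y^2, P = MC on the upward-sloping part at y* = 5.
TR = 39·5 = 195. TC = 357 + 145 = 502. Profit = 195 − 502 = -$307.
Shutting down would mean losing the fixed cost of $357, so operating at a loss of $307 is better by $50.

Profit = -$307 at y = 5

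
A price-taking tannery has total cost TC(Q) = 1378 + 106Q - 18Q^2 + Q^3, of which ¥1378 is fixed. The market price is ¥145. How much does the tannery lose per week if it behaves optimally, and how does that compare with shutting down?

Profit = -¥26 at Q = 13

AVC = 106 - 18Q + Q^2; min AVC = ¥25 at Q = 9. Since P = ¥145 ≥ min AVC, the firm produces.
With MC = 106 - 36Q + 3Q^2, P = MC on the upward-sloping part at Q* = 13.
TR = 145·13 = 1885. TC = 1378 + 533 = 1911. Profit = 1885 − 1911 = -¥26.
By producing, the firm covers all variable cost plus ¥1352 of fixed cost; shutting down would lose the full ¥1378.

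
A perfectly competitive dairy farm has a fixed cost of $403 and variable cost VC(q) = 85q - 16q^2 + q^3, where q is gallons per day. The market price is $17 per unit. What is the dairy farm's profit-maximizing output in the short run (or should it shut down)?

Shut down

Strip out fixed cost: VC = 85q - 16q^2 + q^3. Then AVC = 85 - 16q + q^2 and MC = 85 - 32q + 3q^2.
AVC hits its minimum where MC = AVC, at q = 8, giving min AVC = 85 - 16·8 + 8^2 = $21.
With P < min AVC ($17 < $21), every unit sold adds to the loss.
The firm minimizes its loss by shutting down and losing only its fixed cost of $403.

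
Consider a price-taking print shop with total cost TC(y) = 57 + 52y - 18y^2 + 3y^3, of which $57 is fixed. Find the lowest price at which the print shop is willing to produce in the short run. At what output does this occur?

The shutdown price is the minimum of AVC. VC = 52y - 18y^2 + 3y^3, so AVC = 52 - 18y + 3y^2.
At the minimum of AVC, MC = AVC. MC = 52 - 36y + 9y^2; setting MC = AVC gives 6y^2 - 18y = 0, so y = 3. min AVC = 25.
So the shutdown price is $25.

$25 per unit, at y = 3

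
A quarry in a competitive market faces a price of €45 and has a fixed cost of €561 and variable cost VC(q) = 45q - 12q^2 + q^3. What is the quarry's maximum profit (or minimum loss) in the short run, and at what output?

Profit = -€305 at q = 8

AVC = 45 - 12q + q^2; min AVC = €9 at q = 6. Since P = €45 ≥ min AVC, the firm produces.
With MC = 45 - 24q + 3q^2, P = MC on the upward-sloping part at q* = 8.
TR = 45·8 = 360. TC = 561 + 104 = 665. Profit = 360 − 665 = -€305.
Shutting down would mean losing the fixed cost of €561, so operating at a loss of €305 is better by €256.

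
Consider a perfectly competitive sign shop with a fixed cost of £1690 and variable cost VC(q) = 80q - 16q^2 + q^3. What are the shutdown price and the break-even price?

Shutdown price = min AVC. AVC = 80 - 16q + q^2, with vertex at q = 8 and minimum £16.
ATC = 1690/q + 80 - 16q + q^2. Setting dATC/dq = −1690/q^2 − 16 + 2q = 0 gives q = 13 (since 2·13^3 − 16·13^2 = 1690).
min ATC = 1690/13 + 80 − 16·13 + 13^2 = £171. That is the break-even price.
Between these two prices the firm operates at a loss; above £171 it earns a profit.

Shutdown price = £16; break-even price = £171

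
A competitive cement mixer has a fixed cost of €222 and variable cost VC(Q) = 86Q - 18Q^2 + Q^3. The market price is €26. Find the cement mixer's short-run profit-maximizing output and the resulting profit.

Profit = -€22 at Q = 10

AVC = 86 - 18Q + Q^2; min AVC = €5 at Q = 9. Since P = €26 ≥ min AVC, the firm produces.
With MC = 86 - 36Q + 3Q^2, P = MC on the upward-sloping part at Q* = 10.
TR = 26·10 = 260. TC = 222 + 60 = 282. Profit = 260 − 282 = -€22.
By producing, the firm covers all variable cost plus €200 of fixed cost; shutting down would lose the full €222.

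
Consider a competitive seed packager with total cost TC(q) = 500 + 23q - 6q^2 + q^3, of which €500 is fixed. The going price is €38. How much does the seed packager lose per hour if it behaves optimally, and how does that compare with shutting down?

AVC = 23 - 6q + q^2; min AVC = €14 at q = 3. Since P = €38 ≥ min AVC, the firm produces.
With MC = 23 - 12q + 3q^2, P = MC on the upward-sloping part at q* = 5.
TR = 38·5 = 190. TC = 500 + 90 = 590. Profit = 190 − 590 = -€400.
By producing, the firm covers all variable cost plus €100 of fixed cost; shutting down would lose the full €500.

Profit = -€400 at q = 5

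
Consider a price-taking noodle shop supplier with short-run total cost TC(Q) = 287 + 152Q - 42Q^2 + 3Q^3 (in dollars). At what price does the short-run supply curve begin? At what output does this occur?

The shutdown price is the minimum of AVC. VC = 152Q - 42Q^2 + 3Q^3, so AVC = 152 - 42Q + 3Q^2.
dAVC/dQ = -42 + 6Q = 0 gives Q = 7. min AVC = 152 - 42·7 + 3·7^2 = 5.
So the shutdown price is $5.

$5 per unit, at Q = 7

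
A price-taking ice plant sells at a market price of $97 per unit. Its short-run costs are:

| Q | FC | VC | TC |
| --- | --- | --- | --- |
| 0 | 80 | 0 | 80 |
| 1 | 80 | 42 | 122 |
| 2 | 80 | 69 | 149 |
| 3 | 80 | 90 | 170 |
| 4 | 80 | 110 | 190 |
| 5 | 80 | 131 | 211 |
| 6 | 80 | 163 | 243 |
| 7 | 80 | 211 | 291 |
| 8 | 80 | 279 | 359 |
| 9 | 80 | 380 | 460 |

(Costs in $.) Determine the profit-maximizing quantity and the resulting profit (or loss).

Profit at each row (π = 97Q − TC): Q=0: -80; Q=1: -25; Q=2: 45; Q=3: 121; Q=4: 198; Q=5: 274; Q=6: 339; Q=7: 388; Q=8: 417; Q=9: 413.
Profit is maximized at Q = 8. AVC there is 279/8 = $34.88 ≤ P, so producing beats shutting down (which would give -$80).

Q = 8; profit = $417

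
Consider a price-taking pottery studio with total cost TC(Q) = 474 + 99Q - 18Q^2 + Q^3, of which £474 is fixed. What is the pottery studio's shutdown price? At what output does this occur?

Short-run supply begins at min AVC. From VC = 99Q - 18Q^2 + Q^3, AVC = 99 - 18Q + Q^2.
At the minimum of AVC, MC = AVC. MC = 99 - 36Q + 3Q^2; setting MC = AVC gives 2Q^2 - 18Q = 0, so Q = 9. min AVC = 18.
For P < £18 the firm produces nothing.

£18 per unit, at Q = 9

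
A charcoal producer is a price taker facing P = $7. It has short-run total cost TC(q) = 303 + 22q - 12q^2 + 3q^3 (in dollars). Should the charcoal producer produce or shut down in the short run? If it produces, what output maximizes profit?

Shut down

Variable cost is VC = 22q - 12q^2 + 3q^3, so AVC = VC/q = 22 - 12q + 3q^2 and MC = dTC/dq = 22 - 24q + 9q^2.
AVC is minimized where dAVC/dq = -12 + 6q = 0, at q = 2; min AVC = 22 - 12·2 + 3·2^2 = $10.
With P < min AVC ($7 < $10), every unit sold adds to the loss.
The firm minimizes its loss by shutting down and losing only its fixed cost of $303.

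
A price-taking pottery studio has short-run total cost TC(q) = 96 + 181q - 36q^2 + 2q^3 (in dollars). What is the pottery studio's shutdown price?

$19 per unit

The firm shuts down when price falls below the minimum of average variable cost. AVC = VC/q = 181 - 36q + 2q^2.
dAVC/dq = -36 + 4q = 0 gives q = 9. min AVC = 181 - 36·9 + 2·9^2 = 19.
For P < $19 the firm produces nothing.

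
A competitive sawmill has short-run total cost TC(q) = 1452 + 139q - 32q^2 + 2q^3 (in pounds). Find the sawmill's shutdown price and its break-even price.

Shutdown price = £11; break-even price = £161

AVC = 139 - 32q + 2q^2; minimized at q = 8, giving min AVC = £11. That is the shutdown price.
ATC = 1452/q + 139 - 32q + 2q^2. Setting dATC/dq = −1452/q^2 − 32 + 4q = 0 gives q = 11 (since 4·11^3 − 32·11^2 = 1452).
min ATC = 1452/11 + 139 − 32·11 + 2·11^2 = £161. That is the break-even price.
Between these two prices the firm operates at a loss; above £161 it earns a profit.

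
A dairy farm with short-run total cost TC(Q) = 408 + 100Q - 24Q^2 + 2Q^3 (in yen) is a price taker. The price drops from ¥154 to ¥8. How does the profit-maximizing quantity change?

MC = 100 - 48Q + 6Q^2; the shutdown threshold is min AVC = ¥28 (at Q = 6).
At P = ¥154 ≥ min AVC, set P = MC on the rising branch: Q = 9.
At P = ¥8 < min AVC = ¥28, price no longer covers variable cost at any output, so the firm shuts down: Q = 0.

Output falls from 9 to 0 (the firm shuts down)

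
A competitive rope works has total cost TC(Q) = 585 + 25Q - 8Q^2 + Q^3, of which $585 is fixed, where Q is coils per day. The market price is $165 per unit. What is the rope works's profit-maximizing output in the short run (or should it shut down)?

Produce at Q = 10

From TC, MC = TC'(Q) = 25 - 16Q + 3Q^2 and AVC = VC/Q = 25 - 8Q + Q^2.
The AVC parabola has its vertex at Q = 8/2 = 4, where AVC = 25 - 8·4 + 4^2 = $9.
P = $165 exceeds min AVC = $9, so the firm stays open.
Solving P = MC: -140 - 16Q + 3Q^2 = 0 ⇒ Q = -14/3 or 10. On the upward-sloping branch, Q* = 10.
Check: AVC at Q = 10 is $45 ≤ P, so revenue covers variable cost.
Profit = P·Q − TC = 165·10 − 1035 = $615.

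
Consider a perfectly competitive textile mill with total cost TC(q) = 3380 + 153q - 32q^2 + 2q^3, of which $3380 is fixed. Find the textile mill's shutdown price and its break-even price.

AVC = 153 - 32q + 2q^2; minimized at q = 8, giving min AVC = $25. That is the shutdown price.
ATC = 3380/q + 153 - 32q + 2q^2. Setting dATC/dq = −3380/q^2 − 32 + 4q = 0 gives q = 13 (since 4·13^3 − 32·13^2 = 3380).
min ATC = 3380/13 + 153 − 32·13 + 2·13^2 = $335. That is the break-even price.
Between these two prices the firm operates at a loss; above $335 it earns a profit.

Shutdown price = $25; break-even price = $335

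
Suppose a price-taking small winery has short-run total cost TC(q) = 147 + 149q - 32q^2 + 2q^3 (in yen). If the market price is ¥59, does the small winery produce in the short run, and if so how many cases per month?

Produce at q = 9

Strip out fixed cost: VC = 149q - 32q^2 + 2q^3. Then AVC = 149 - 32q + 2q^2 and MC = 149 - 64q + 6q^2.
AVC hits its minimum where MC = AVC, at q = 8, giving min AVC = 149 - 32·8 + 2·8^2 = ¥21.
P = ¥59 exceeds min AVC = ¥21, so the firm stays open.
Set P = MC: 59 = 149 - 64q + 6q^2 → 90 - 64q + 6q^2 = 0. The roots are q = 5/3 and q = 9; the profit-maximizing output is on the rising part of MC, so q* = 9.
Check: AVC at q = 9 is ¥23 ≤ P, so revenue covers variable cost.
Profit = P·q − TC = 59·9 − 354 = ¥177.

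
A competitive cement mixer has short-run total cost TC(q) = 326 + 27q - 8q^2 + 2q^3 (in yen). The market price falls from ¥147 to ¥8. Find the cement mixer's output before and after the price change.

AVC = 27 - 8q + 2q^2, minimized at q = 2 where min AVC = ¥19. MC = 27 - 16q + 6q^2.
With P = ¥147 above the shutdown price, P = MC gives q = 6.
At P = ¥8 < min AVC = ¥19, price no longer covers variable cost at any output, so the firm shuts down: q = 0.

Output falls from 6 to 0 (the firm shuts down)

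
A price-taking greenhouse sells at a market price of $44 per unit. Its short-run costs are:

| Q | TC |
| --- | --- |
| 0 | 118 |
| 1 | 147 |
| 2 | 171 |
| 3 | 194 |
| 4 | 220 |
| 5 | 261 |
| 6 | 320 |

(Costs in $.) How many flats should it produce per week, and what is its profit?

Q = 5; profit = -$41

Compute π = P·Q − TC at each output: Q=0: -118; Q=1: -103; Q=2: -83; Q=3: -62; Q=4: -44; Q=5: -41; Q=6: -56.
Profit is maximized at Q = 5. AVC there is 143/5 = $28.60 ≤ P, so producing beats shutting down (which would give -$118).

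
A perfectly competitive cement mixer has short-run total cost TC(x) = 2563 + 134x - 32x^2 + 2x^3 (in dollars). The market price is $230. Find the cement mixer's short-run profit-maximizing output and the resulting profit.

Profit = -$259 at x = 12

AVC = 134 - 32x + 2x^2; min AVC = $6 at x = 8. Since P = $230 ≥ min AVC, the firm produces.
MC = 134 - 64x + 6x^2. Setting P = MC and taking the root on the rising branch gives x* = 12.
TR = 230·12 = 2760. TC = 2563 + 456 = 3019. Profit = 2760 − 3019 = -$259.
Shutting down would mean losing the fixed cost of $2563, so operating at a loss of $259 is better by $2304.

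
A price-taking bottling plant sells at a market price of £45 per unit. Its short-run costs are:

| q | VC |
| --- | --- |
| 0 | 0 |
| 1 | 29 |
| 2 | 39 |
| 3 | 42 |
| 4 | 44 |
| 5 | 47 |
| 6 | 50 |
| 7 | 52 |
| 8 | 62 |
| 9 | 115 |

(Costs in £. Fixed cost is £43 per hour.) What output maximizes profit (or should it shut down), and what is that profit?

q = 8; profit = £255

Compute π = P·q − TC at each output: q=0: -43; q=1: -27; q=2: 8; q=3: 50; q=4: 93; q=5: 135; q=6: 177; q=7: 220; q=8: 255; q=9: 247.
Profit is maximized at q = 8. AVC there is 62/8 = £7.75 ≤ P, so producing beats shutting down (which would give -£43).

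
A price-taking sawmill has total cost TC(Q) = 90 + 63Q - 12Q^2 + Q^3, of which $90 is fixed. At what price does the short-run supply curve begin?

The shutdown price is the minimum of AVC. VC = 63Q - 12Q^2 + Q^3, so AVC = 63 - 12Q + Q^2.
dAVC/dQ = -12 + 2Q = 0 gives Q = 6. min AVC = 63 - 12·6 + 6^2 = 27.
For P < $27 the firm produces nothing.

$27 per unit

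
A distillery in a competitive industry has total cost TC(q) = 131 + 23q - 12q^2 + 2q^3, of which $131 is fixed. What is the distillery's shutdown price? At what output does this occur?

The firm shuts down when price falls below the minimum of average variable cost. AVC = VC/q = 23 - 12q + 2q^2.
dAVC/dq = -12 + 4q = 0 gives q = 3. min AVC = 23 - 12·3 + 2·3^2 = 5.
So the shutdown price is $5.

$5 per unit, at q = 3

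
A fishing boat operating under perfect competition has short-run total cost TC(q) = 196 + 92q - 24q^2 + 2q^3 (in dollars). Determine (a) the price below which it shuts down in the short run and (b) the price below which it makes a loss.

Shutdown price = $20; break-even price = $50

Shutdown price = min AVC. AVC = 92 - 24q + 2q^2, with vertex at q = 6 and minimum $20.
ATC = 196/q + 92 - 24q + 2q^2. Setting dATC/dq = −196/q^2 − 24 + 4q = 0 gives q = 7 (since 4·7^3 − 24·7^2 = 196).
min ATC = 196/7 + 92 − 24·7 + 2·7^2 = $50. That is the break-even price.
For $20 ≤ P < $50 the firm produces at a loss; below $20 it shuts down.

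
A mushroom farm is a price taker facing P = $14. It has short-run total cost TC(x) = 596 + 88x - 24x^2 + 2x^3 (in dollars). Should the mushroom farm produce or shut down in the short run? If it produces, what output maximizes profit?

From TC, MC = TC'(x) = 88 - 48x + 6x^2 and AVC = VC/x = 88 - 24x + 2x^2.
AVC is minimized where dAVC/dx = -24 + 4x = 0, at x = 6; min AVC = 88 - 24·6 + 2·6^2 = $16.
Since P = $14 < min AVC = $16, price fails to cover variable cost at any output.
The firm minimizes its loss by shutting down and losing only its fixed cost of $596.

Shut down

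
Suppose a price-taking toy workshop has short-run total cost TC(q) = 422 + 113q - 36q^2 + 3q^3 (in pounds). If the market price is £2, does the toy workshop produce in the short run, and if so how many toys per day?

Shut down

From TC, MC = TC'(q) = 113 - 72q + 9q^2 and AVC = VC/q = 113 - 36q + 3q^2.
AVC is minimized where dAVC/dq = -36 + 6q = 0, at q = 6; min AVC = 113 - 36·6 + 3·6^2 = £5.
Since P = £2 < min AVC = £5, price fails to cover variable cost at any output.
Shutting down limits the loss to fixed cost, £422.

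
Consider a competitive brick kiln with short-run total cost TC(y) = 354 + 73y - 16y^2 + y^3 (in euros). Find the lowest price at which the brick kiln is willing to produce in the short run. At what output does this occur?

The firm shuts down when price falls below the minimum of average variable cost. AVC = VC/y = 73 - 16y + y^2.
dAVC/dy = -16 + 2y = 0 gives y = 8. min AVC = 73 - 16·8 + 8^2 = 9.
For P < €9 the firm produces nothing.

€9 per unit, at y = 8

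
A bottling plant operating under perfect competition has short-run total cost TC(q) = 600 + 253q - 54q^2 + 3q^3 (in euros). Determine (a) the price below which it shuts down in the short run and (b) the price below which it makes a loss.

Shutdown price = €10; break-even price = €73

Shutdown price = min AVC. AVC = 253 - 54q + 3q^2, with vertex at q = 9 and minimum €10.
ATC = 600/q + 253 - 54q + 3q^2. Setting dATC/dq = −600/q^2 − 54 + 6q = 0 gives q = 10 (since 6·10^3 − 54·10^2 = 600).
min ATC = 600/10 + 253 − 54·10 + 3·10^2 = €73. That is the break-even price.
Between these two prices the firm operates at a loss; above €73 it earns a profit.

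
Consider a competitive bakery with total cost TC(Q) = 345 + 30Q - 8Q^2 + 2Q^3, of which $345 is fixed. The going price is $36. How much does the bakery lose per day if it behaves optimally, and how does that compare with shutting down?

AVC = 30 - 8Q + 2Q^2 has its minimum $22 at Q = 2; price $36 clears that bar, so the firm operates.
MC = 30 - 16Q + 6Q^2. Setting P = MC and taking the root on the rising branch gives Q* = 3.
TR = 36·3 = 108. TC = 345 + 72 = 417. Profit = 108 − 417 = -$309.
That loss of $309 beats the $345 the firm would lose by shutting down; producing recovers $36 of fixed cost.

Profit = -$309 at Q = 3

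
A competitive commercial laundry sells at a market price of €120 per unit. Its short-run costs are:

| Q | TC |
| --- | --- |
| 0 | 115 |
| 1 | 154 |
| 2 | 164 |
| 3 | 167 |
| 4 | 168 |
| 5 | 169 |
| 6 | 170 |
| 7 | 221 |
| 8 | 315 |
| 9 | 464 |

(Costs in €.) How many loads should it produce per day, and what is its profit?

Tabulate TR − TC: Q=0: -115; Q=1: -34; Q=2: 76; Q=3: 193; Q=4: 312; Q=5: 431; Q=6: 550; Q=7: 619; Q=8: 645; Q=9: 616.
Profit is maximized at Q = 8. AVC there is 200/8 = €25 ≤ P, so producing beats shutting down (which would give -€115).

Q = 8; profit = €645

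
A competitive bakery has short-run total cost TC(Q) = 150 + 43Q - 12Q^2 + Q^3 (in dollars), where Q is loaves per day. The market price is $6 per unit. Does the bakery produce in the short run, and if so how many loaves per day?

Shut down

Variable cost is VC = 43Q - 12Q^2 + Q^3, so AVC = VC/Q = 43 - 12Q + Q^2 and MC = dTC/dQ = 43 - 24Q + 3Q^2.
AVC is minimized where dAVC/dQ = -12 + 2Q = 0, at Q = 6; min AVC = 43 - 12·6 + 6^2 = $7.
P = $6 lies below min AVC = $7; no output level covers variable cost.
Best response: produce nothing and absorb the $150 fixed cost.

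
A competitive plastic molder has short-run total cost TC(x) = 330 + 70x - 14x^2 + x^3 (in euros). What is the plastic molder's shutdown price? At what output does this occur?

The shutdown price is the minimum of AVC. VC = 70x - 14x^2 + x^3, so AVC = 70 - 14x + x^2.
At the minimum of AVC, MC = AVC. MC = 70 - 28x + 3x^2; setting MC = AVC gives 2x^2 - 14x = 0, so x = 7. min AVC = 21.
So the shutdown price is €21.

€21 per unit, at x = 7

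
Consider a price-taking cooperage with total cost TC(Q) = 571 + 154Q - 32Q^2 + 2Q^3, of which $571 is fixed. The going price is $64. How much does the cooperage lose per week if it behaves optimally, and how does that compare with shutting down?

AVC = 154 - 32Q + 2Q^2 has its minimum $26 at Q = 8; price $64 clears that bar, so the firm operates.
MC = 154 - 64Q + 6Q^2. Setting P = MC and taking the root on the rising branch gives Q* = 9.
TR = 64·9 = 576. TC = 571 + 252 = 823. Profit = 576 − 823 = -$247.
By producing, the firm covers all variable cost plus $324 of fixed cost; shutting down would lose the full $571.

Profit = -$247 at Q = 9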